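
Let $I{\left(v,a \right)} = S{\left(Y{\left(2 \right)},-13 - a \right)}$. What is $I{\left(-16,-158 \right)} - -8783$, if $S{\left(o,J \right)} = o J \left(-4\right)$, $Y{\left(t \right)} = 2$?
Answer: $7623$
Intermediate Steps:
$S{\left(o,J \right)} = - 4 J o$ ($S{\left(o,J \right)} = J o \left(-4\right) = - 4 J o$)
$I{\left(v,a \right)} = 104 + 8 a$ ($I{\left(v,a \right)} = \left(-4\right) \left(-13 - a\right) 2 = 104 + 8 a$)
$I{\left(-16,-158 \right)} - -8783 = \left(104 + 8 \left(-158\right)\right) - -8783 = \left(104 - 1264\right) + 8783 = -1160 + 8783 = 7623$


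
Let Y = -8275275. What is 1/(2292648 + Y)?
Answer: -1/5982627 ≈ -1.6715e-7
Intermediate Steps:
1/(2292648 + Y) = 1/(2292648 - 8275275) = 1/(-5982627) = -1/5982627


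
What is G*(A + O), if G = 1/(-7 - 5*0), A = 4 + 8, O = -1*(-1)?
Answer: -13/7 ≈ -1.8571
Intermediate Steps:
O = 1
A = 12
G = -1/7 (G = 1/(-7 + 0) = 1/(-7) = -1/7 ≈ -0.14286)
G*(A + O) = -(12 + 1)/7 = -1/7*13 = -13/7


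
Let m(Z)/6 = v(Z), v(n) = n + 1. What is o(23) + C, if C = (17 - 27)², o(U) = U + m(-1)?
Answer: 123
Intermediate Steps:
v(n) = 1 + n
m(Z) = 6 + 6*Z (m(Z) = 6*(1 + Z) = 6 + 6*Z)
o(U) = U (o(U) = U + (6 + 6*(-1)) = U + (6 - 6) = U + 0 = U)
C = 100 (C = (-10)² = 100)
o(23) + C = 23 + 100 = 123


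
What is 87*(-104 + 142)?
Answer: 3306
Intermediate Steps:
87*(-104 + 142) = 87*38 = 3306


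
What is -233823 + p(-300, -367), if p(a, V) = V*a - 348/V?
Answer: -45405993/367 ≈ -1.2372e+5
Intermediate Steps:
p(a, V) = -348/V + V*a
-233823 + p(-300, -367) = -233823 + (-348/(-367) - 367*(-300)) = -233823 + (-348*(-1/367) + 110100) = -233823 + (348/367 + 110100) = -233823 + 40407048/367 = -45405993/367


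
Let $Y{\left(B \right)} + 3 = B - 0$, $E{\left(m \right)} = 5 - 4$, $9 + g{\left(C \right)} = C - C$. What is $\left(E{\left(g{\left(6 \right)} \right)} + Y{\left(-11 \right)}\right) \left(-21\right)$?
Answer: $273$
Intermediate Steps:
$g{\left(C \right)} = -9$ ($g{\left(C \right)} = -9 + \left(C - C\right) = -9 + 0 = -9$)
$E{\left(m \right)} = 1$ ($E{\left(m \right)} = 5 - 4 = 1$)
$Y{\left(B \right)} = -3 + B$ ($Y{\left(B \right)} = -3 + \left(B - 0\right) = -3 + \left(B + 0\right) = -3 + B$)
$\left(E{\left(g{\left(6 \right)} \right)} + Y{\left(-11 \right)}\right) \left(-21\right) = \left(1 - 14\right) \left(-21\right) = \left(-13\right) \left(-21\right) = 273$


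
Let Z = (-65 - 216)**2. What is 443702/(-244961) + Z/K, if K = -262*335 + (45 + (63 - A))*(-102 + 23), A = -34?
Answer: -63263539097/24248199468 ≈ -2.6090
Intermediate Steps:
Z = 78961 (Z = (-281)**2 = 78961)
K = -98988 (K = -262*335 + (45 + (63 - 1*(-34)))*(-102 + 23) = -87770 + (45 + (63 + 34))*(-79) = -87770 + (45 + 97)*(-79) = -87770 + 142*(-79) = -87770 - 11218 = -98988)
443702/(-244961) + Z/K = 443702/(-244961) + 78961/(-98988) = 443702*(-1/244961) + 78961*(-1/98988) = -443702/244961 - 78961/98988 = -63263539097/24248199468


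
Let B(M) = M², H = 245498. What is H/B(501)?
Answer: 245498/251001 ≈ 0.97808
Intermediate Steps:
H/B(501) = 245498/(501²) = 245498/251001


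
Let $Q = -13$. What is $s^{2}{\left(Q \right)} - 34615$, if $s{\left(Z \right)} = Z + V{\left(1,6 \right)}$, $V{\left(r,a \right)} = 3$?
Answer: $-34515$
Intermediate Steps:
$s{\left(Z \right)} = 3 + Z$ ($s{\left(Z \right)} = Z + 3 = 3 + Z$)
$s^{2}{\left(Q \right)} - 34615 = \left(3 - 13\right)^{2} - 34615 = \left(-10\right)^{2} - 34615 = 100 - 34615 = -34515$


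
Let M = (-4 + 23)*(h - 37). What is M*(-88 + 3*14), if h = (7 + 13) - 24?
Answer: 35834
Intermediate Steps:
h = -4 (h = 20 - 24 = -4)
M = -779 (M = (-4 + 23)*(-4 - 37) = 19*(-41) = -779)
M*(-88 + 3*14) = -779*(-88 + 3*14) = -779*(-88 + 42) = -779*(-46) = 35834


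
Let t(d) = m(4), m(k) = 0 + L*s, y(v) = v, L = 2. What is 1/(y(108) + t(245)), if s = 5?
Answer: 1/118 ≈ 0.0084746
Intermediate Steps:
m(k) = 10 (m(k) = 0 + 2*5 = 0 + 10 = 10)
t(d) = 10
1/(y(108) + t(245)) = 1/(108 + 10) = 1/118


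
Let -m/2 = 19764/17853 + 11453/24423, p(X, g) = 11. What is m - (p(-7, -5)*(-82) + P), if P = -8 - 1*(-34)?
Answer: 126860844094/145341273 ≈ 872.85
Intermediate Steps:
P = 26 (P = -8 + 34 = 26)
m = -458111054/145341273 (m = -2*(19764/17853 + 11453/24423) = -2*(19764*(1/17853) + 11453*(1/24423)) = -2*(6588/5951 + 11453/24423) = -2*229055527/145341273 = -458111054/145341273 ≈ -3.1520)
m - (p(-7, -5)*(-82) + P) = -458111054/145341273 - (11*(-82) + 26) = -458111054/145341273 - (-902 + 26) = -458111054/145341273 - 1*(-876) = -458111054/145341273 + 876 = 126860844094/145341273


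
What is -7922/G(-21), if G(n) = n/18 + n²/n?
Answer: 47532/133 ≈ 357.38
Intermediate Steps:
G(n) = 19*n/18 (G(n) = n*(1/18) + n = n/18 + n = 19*n/18)
-7922/G(-21) = -7922/((19/18)*(-21)) = -7922/(-133/6) = -7922*(-6/133) = 47532/133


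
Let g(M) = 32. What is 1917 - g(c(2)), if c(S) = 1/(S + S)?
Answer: 1885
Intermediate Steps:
c(S) = 1/(2*S)
1917 - g(c(2)) = 1917 - 1*32 = 1917 - 32 = 1885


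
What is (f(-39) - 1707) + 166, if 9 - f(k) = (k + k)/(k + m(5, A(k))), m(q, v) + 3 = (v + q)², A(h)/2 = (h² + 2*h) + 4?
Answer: -12875171510/8404159 ≈ -1532.0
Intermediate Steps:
A(h) = 8 + 2*h² + 4*h (A(h) = 2*((h² + 2*h) + 4) = 2*(4 + h² + 2*h) = 8 + 2*h² + 4*h)
m(q, v) = -3 + (q + v)² (m(q, v) = -3 + (v + q)² = -3 + (q + v)²)
f(k) = 9 - 2*k/(-3 + k + (13 + 2*k² + 4*k)²) (f(k) = 9 - (k + k)/(k + (-3 + (5 + (8 + 2*k² + 4*k))²)) = 9 - 2*k/(k + (-3 + (13 + 2*k² + 4*k)²)) = 9 - 2*k/(-3 + k + (13 + 2*k² + 4*k)²))
(f(-39) - 1707) + 166 = ((-27 + 7*(-39) + 9*(13 + 2*(-39)² + 4*(-39))²)/(-3 - 39 + (13 + 2*(-39)² + 4*(-39))²) - 1707) + 166 = ((-27 - 273 + 9*(13 + 2*1521 - 156)²)/(-3 - 39 + (13 + 2*1521 - 156)²) - 1707) + 166 = ((-27 - 273 + 9*(13 + 3042 - 156)²)/(-3 - 39 + (13 + 3042 - 156)²) - 1707) + 166 = ((-27 - 273 + 9*2899²)/(-3 - 39 + 2899²) - 1707) + 166 = ((-27 - 273 + 9*8404201)/(-3 - 39 + 8404201) - 1707) + 166 = ((-27 - 273 + 75637809)/8404159 - 1707) + 166 = ((1/8404159)*75637509 - 1707) + 166 = (75637509/8404159 - 1707) + 166 = -14270261904/8404159 + 166 = -12875171510/8404159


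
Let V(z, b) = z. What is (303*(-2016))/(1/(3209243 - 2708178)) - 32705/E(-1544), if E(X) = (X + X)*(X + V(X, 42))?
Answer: -2918648583466753985/9535744 ≈ -3.0607e+11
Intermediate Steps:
E(X) = 4*X² (E(X) = (X + X)*(X + X) = (2*X)*(2*X) = 4*X²)
(303*(-2016))/(1/(3209243 - 2708178)) - 32705/E(-1544) = (303*(-2016))/(1/(3209243 - 2708178)) - 32705/(4*(-1544)²) = -610848/(1/501065) - 32705/(4*2383936) = -610848/1/501065 - 32705/9535744 = -610848*501065 - 32705*1/9535744 = -306074553120 - 32705/9535744 = -2918648583466753985/9535744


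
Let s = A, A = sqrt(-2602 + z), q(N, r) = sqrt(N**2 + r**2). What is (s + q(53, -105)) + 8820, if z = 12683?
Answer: 8820 + sqrt(10081) + sqrt(13834) ≈ 9038.0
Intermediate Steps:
A = sqrt(10081) (A = sqrt(-2602 + 12683) = sqrt(10081) ≈ 100.40)
s = sqrt(10081) ≈ 100.40
(s + q(53, -105)) + 8820 = (sqrt(10081) + sqrt(53**2 + (-105)**2)) + 8820 = (sqrt(10081) + sqrt(2809 + 11025)) + 8820 = (sqrt(10081) + sqrt(13834)) + 8820 = 8820 + sqrt(10081) + sqrt(13834)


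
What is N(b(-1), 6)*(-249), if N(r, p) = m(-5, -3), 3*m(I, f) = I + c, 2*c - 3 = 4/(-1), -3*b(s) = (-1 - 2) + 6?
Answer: 913/2 ≈ 456.50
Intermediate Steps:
b(s) = -1 (b(s) = -((-1 - 2) + 6)/3 = -(-3 + 6)/3 = -1/3*3 = -1)
c = -1/2 (c = 3/2 + (4/(-1))/2 = 3/2 + (4*(-1))/2 = 3/2 + (1/2)*(-4) = 3/2 - 2 = -1/2 ≈ -0.50000)
m(I, f) = -1/6 + I/3 (m(I, f) = (I - 1/2)/3 = (-1/2 + I)/3 = -1/6 + I/3)
N(r, p) = -11/6 (N(r, p) = -1/6 + (1/3)*(-5) = -1/6 - 5/3 = -11/6)
N(b(-1), 6)*(-249) = -11/6*(-249) = 913/2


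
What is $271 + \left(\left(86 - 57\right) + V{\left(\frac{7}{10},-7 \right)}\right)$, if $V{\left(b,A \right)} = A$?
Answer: $293$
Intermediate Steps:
$271 + \left(\left(86 - 57\right) + V{\left(\frac{7}{10},-7 \right)}\right) = 271 + \left(\left(86 - 57\right) - 7\right) = 271 + \left(29 - 7\right) = 271 + 22 = 293$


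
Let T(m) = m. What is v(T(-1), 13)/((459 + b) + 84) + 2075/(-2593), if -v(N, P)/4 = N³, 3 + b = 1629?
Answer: -4490303/5624217 ≈ -0.79839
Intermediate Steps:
b = 1626 (b = -3 + 1629 = 1626)
v(N, P) = -4*N³
v(T(-1), 13)/((459 + b) + 84) + 2075/(-2593) = (-4*(-1)³)/((459 + 1626) + 84) + 2075/(-2593) = (-4*(-1))/(2085 + 84) + 2075*(-1/2593) = 4/2169 - 2075/2593 = -4490303/5624217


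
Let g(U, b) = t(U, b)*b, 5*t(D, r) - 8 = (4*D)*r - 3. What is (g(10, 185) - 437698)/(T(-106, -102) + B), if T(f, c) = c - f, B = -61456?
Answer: 54571/20484 ≈ 2.6641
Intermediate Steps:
t(D, r) = 1 + 4*D*r/5 (t(D, r) = 8/5 + ((4*D)*r - 3)/5 = 8/5 + (4*D*r - 3)/5 = 8/5 + (-3 + 4*D*r)/5 = 8/5 + (-3/5 + 4*D*r/5) = 1 + 4*D*r/5)
g(U, b) = b*(1 + 4*U*b/5) (g(U, b) = (1 + 4*U*b/5)*b = b*(1 + 4*U*b/5))
(g(10, 185) - 437698)/(T(-106, -102) + B) = ((1/5)*185*(5 + 4*10*185) - 437698)/((-102 - 1*(-106)) - 61456) = ((1/5)*185*(5 + 7400) - 437698)/((-102 + 106) - 61456) = ((1/5)*185*7405 - 437698)/(4 - 61456) = (273985 - 437698)/(-61452) = -163713*(-1/61452) = 54571/20484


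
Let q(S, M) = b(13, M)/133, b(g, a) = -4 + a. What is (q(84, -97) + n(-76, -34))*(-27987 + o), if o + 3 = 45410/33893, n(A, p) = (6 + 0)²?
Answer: -4446180346420/4507769 ≈ -9.8634e+5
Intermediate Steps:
n(A, p) = 36 (n(A, p) = 6² = 36)
q(S, M) = -4/133 + M/133 (q(S, M) = (-4 + M)/133 = (-4 + M)*(1/133) = -4/133 + M/133)
o = -56269/33893 (o = -3 + 45410/33893 = -56269/33893 ≈ -1.6602)
(q(84, -97) + n(-76, -34))*(-27987 + o) = ((-4/133 + (1/133)*(-97)) + 36)*(-27987 - 56269/33893) = ((-4/133 - 97/133) + 36)*(-948619660/33893) = (-101/133 + 36)*(-948619660/33893) = (4687/133)*(-948619660/33893) = -4446180346420/4507769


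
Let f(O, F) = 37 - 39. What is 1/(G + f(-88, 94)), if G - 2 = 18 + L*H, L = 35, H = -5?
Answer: -1/157 ≈ -0.0063694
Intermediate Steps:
G = -155 (G = 2 + (18 + 35*(-5)) = 2 + (18 - 175) = 2 - 157 = -155)
f(O, F) = -2
1/(G + f(-88, 94)) = 1/(-155 - 2) = 1/(-157) = -1/157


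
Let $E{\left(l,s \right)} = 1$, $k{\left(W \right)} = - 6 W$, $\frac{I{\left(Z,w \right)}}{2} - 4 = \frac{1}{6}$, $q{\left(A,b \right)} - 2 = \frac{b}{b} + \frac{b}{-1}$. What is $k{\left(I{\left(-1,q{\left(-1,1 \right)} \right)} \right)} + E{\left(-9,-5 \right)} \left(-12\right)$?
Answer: $-62$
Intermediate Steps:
$q{\left(A,b \right)} = 3 - b$ ($q{\left(A,b \right)} = 2 + \left(\frac{b}{b} + \frac{b}{-1}\right) = 2 + \left(1 + b \left(-1\right)\right) = 2 - \left(-1 + b\right) = 3 - b$)
$I{\left(Z,w \right)} = \frac{25}{3}$ ($I{\left(Z,w \right)} = 8 + \frac{2}{6} = 8 + 2 \cdot \frac{1}{6} = 8 + \frac{1}{3} = \frac{25}{3}$)
$k{\left(I{\left(-1,q{\left(-1,1 \right)} \right)} \right)} + E{\left(-9,-5 \right)} \left(-12\right) = \left(-6\right) \frac{25}{3} + 1 \left(-12\right) = -50 - 12 = -62$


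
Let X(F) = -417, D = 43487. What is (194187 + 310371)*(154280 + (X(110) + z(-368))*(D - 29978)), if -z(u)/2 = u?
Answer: 2252170821258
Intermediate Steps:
z(u) = -2*u
(194187 + 310371)*(154280 + (X(110) + z(-368))*(D - 29978)) = (194187 + 310371)*(154280 + (-417 - 2*(-368))*(43487 - 29978)) = 504558*(154280 + (-417 + 736)*13509) = 504558*(154280 + 319*13509) = 504558*(154280 + 4309371) = 504558*4463651 = 2252170821258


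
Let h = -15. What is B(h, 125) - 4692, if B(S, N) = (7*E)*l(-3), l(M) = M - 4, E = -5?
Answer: -4447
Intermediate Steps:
l(M) = -4 + M
B(S, N) = 245 (B(S, N) = (7*(-5))*(-4 - 3) = -35*(-7) = 245)
B(h, 125) - 4692 = 245 - 4692 = -4447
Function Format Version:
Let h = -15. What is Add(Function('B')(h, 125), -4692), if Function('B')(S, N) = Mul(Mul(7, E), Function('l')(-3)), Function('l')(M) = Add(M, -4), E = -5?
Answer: -4447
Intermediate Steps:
Function('l')(M) = Add(-4, M)
Function('B')(S, N) = 245 (Function('B')(S, N) = Mul(Mul(7, -5), Add(-4, -3)) = Mul(-35, -7) = 245)
Add(Function('B')(h, 125), -4692) = Add(245, -4692) = -4447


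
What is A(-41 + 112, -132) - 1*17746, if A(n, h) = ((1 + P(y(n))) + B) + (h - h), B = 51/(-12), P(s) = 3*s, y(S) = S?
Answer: -70145/4 ≈ -17536.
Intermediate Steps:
B = -17/4 (B = 51*(-1/12) = -17/4 ≈ -4.2500)
A(n, h) = -13/4 + 3*n (A(n, h) = ((1 + 3*n) - 17/4) + (h - h) = (-13/4 + 3*n) + 0 = -13/4 + 3*n)
A(-41 + 112, -132) - 1*17746 = (-13/4 + 3*(-41 + 112)) - 1*17746 = (-13/4 + 3*71) - 17746 = (-13/4 + 213) - 17746 = 839/4 - 17746 = -70145/4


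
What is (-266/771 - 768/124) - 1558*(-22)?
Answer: 819074398/23901 ≈ 34269.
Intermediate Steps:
(-266/771 - 768/124) - 1558*(-22) = (-266*1/771 - 768*1/124) + 34276 = (-266/771 - 192/31) + 34276 = -156278/23901 + 34276 = 819074398/23901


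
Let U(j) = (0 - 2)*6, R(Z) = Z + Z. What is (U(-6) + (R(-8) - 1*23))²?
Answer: 2601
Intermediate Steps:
R(Z) = 2*Z
U(j) = -12 (U(j) = -2*6 = -12)
(U(-6) + (R(-8) - 1*23))² = (-12 + (2*(-8) - 1*23))² = (-12 + (-16 - 23))² = (-12 - 39)² = (-51)² = 2601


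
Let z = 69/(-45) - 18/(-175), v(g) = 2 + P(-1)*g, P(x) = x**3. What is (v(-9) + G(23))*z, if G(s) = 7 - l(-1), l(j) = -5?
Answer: -17273/525 ≈ -32.901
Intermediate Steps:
v(g) = 2 - g (v(g) = 2 + (-1)**3*g = 2 - g)
z = -751/525 (z = 69*(-1/45) - 18*(-1/175) = -23/15 + 18/175 = -751/525 ≈ -1.4305)
G(s) = 12 (G(s) = 7 - 1*(-5) = 7 + 5 = 12)
(v(-9) + G(23))*z = ((2 - 1*(-9)) + 12)*(-751/525) = ((2 + 9) + 12)*(-751/525) = (11 + 12)*(-751/525) = 23*(-751/525) = -17273/525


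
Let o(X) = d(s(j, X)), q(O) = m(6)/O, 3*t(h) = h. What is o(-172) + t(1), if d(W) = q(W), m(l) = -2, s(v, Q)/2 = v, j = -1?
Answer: 4/3 ≈ 1.3333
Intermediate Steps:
s(v, Q) = 2*v
t(h) = h/3
q(O) = -2/O
d(W) = -2/W
o(X) = 1 (o(X) = -2/(2*(-1)) = -2/(-2) = -2*(-½) = 1)
o(-172) + t(1) = 1 + (⅓)*1 = 1 + ⅓ = 4/3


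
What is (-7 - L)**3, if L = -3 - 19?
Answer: 3375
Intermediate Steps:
L = -22
(-7 - L)**3 = (-7 - 1*(-22))**3 = (-7 + 22)**3 = 15**3 = 3375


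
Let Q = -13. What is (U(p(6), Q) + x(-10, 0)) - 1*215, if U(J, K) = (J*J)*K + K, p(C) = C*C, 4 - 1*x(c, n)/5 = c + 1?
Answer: -17011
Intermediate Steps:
x(c, n) = 15 - 5*c (x(c, n) = 20 - 5*(c + 1) = 20 - 5*(1 + c) = 20 + (-5 - 5*c) = 15 - 5*c)
p(C) = C²
U(J, K) = K + K*J² (U(J, K) = J²*K + K = K*J² + K = K + K*J²)
(U(p(6), Q) + x(-10, 0)) - 1*215 = (-13*(1 + (6²)²) + (15 - 5*(-10))) - 1*215 = (-13*(1 + 36²) + (15 + 50)) - 215 = (-13*(1 + 1296) + 65) - 215 = (-13*1297 + 65) - 215 = (-16861 + 65) - 215 = -16796 - 215 = -17011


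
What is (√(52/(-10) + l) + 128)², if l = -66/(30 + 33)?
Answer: 1719664/105 + 1024*I*√4305/105 ≈ 16378.0 + 639.88*I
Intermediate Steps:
l = -22/21 (l = -66/63 = -66*1/63 = -22/21 ≈ -1.0476)
(√(52/(-10) + l) + 128)² = (√(52/(-10) - 22/21) + 128)² = (√(52*(-⅒) - 22/21) + 128)² = (√(-26/5 - 22/21) + 128)² = (√(-656/105) + 128)² = (4*I*√4305/105 + 128)² = (128 + 4*I*√4305/105)²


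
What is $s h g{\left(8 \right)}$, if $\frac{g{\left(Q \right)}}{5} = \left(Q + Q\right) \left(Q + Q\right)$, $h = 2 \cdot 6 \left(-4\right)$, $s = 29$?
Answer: $-1781760$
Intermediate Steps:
$h = -48$ ($h = 12 \left(-4\right) = -48$)
$g{\left(Q \right)} = 20 Q^{2}$ ($g{\left(Q \right)} = 5 \left(Q + Q\right) \left(Q + Q\right) = 5 \cdot 2 Q 2 Q = 5 \cdot 4 Q^{2} = 20 Q^{2}$)
$s h g{\left(8 \right)} = 29 \left(-48\right) 20 \cdot 8^{2} = - 1392 \cdot 20 \cdot 64 = \left(-1392\right) 1280 = -1781760$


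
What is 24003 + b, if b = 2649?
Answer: 26652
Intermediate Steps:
24003 + b = 24003 + 2649 = 26652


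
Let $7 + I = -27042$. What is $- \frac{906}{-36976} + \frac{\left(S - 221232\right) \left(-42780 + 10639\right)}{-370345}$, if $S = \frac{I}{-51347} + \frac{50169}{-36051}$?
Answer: $- \frac{81116563219191682635513}{4224813613298545640} \approx -19200.0$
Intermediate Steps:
$I = -27049$ ($I = -7 - 27042 = -27049$)
$S = - \frac{533628048}{617036899}$ ($S = - \frac{27049}{-51347} + \frac{50169}{-36051} = \left(-27049\right) \left(- \frac{1}{51347}\right) + 50169 \left(- \frac{1}{36051}\right) = \frac{27049}{51347} - \frac{16723}{12017} = - \frac{533628048}{617036899} \approx -0.86482$)
$- \frac{906}{-36976} + \frac{\left(S - 221232\right) \left(-42780 + 10639\right)}{-370345} = - \frac{906}{-36976} + \frac{\left(- \frac{533628048}{617036899} - 221232\right) \left(-42780 + 10639\right)}{-370345} = \left(-906\right) \left(- \frac{1}{36976}\right) + \left(- \frac{136508840867616}{617036899}\right) \left(-32141\right) \left(- \frac{1}{370345}\right) = \frac{453}{18488} + \frac{4387530654326045856}{617036899} \left(- \frac{1}{370345}\right) = \frac{453}{18488} - \frac{4387530654326045856}{228516530360155} = - \frac{81116563219191682635513}{4224813613298545640}$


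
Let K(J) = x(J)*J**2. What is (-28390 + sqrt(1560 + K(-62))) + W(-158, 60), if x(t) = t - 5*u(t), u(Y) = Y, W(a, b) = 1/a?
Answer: -4485621/158 + 2*sqrt(238718) ≈ -27413.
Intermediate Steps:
x(t) = -4*t (x(t) = t - 5*t = -4*t)
K(J) = -4*J**3 (K(J) = (-4*J)*J**2 = -4*J**3)
(-28390 + sqrt(1560 + K(-62))) + W(-158, 60) = (-28390 + sqrt(1560 - 4*(-62)**3)) + 1/(-158) = (-28390 + sqrt(1560 - 4*(-238328))) - 1/158 = (-28390 + sqrt(1560 + 953312)) - 1/158 = (-28390 + sqrt(954872)) - 1/158 = (-28390 + 2*sqrt(238718)) - 1/158 = -4485621/158 + 2*sqrt(238718)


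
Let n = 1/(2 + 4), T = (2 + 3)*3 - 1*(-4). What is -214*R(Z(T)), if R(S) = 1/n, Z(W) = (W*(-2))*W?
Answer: -1284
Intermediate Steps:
T = 19 (T = 5*3 + 4 = 15 + 4 = 19)
n = ⅙ (n = 1/6 = ⅙ ≈ 0.16667)
Z(W) = -2*W² (Z(W) = (-2*W)*W = -2*W²)
R(S) = 6 (R(S) = 1/(⅙) = 6)
-214*R(Z(T)) = -214*6 = -1284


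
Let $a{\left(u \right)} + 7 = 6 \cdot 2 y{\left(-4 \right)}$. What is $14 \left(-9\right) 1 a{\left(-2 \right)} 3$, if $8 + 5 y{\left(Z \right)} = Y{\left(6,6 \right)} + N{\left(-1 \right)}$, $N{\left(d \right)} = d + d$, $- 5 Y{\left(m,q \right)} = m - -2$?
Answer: $\frac{329238}{25} \approx 13170.0$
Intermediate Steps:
$Y{\left(m,q \right)} = - \frac{2}{5} - \frac{m}{5}$ ($Y{\left(m,q \right)} = - \frac{m - -2}{5} = - \frac{m + 2}{5} = - \frac{2 + m}{5} = - \frac{2}{5} - \frac{m}{5}$)
$N{\left(d \right)} = 2 d$
$y{\left(Z \right)} = - \frac{58}{25}$ ($y{\left(Z \right)} = - \frac{8}{5} + \frac{\left(- \frac{2}{5} - \frac{6}{5}\right) + 2 \left(-1\right)}{5} = - \frac{8}{5} + \frac{\left(- \frac{2}{5} - \frac{6}{5}\right) - 2}{5} = - \frac{8}{5} + \frac{- \frac{8}{5} - 2}{5} = - \frac{8}{5} + \frac{1}{5} \left(- \frac{18}{5}\right) = - \frac{8}{5} - \frac{18}{25} = - \frac{58}{25}$)
$a{\left(u \right)} = - \frac{871}{25}$ ($a{\left(u \right)} = -7 + 6 \cdot 2 \left(- \frac{58}{25}\right) = -7 + 12 \left(- \frac{58}{25}\right) = -7 - \frac{696}{25} = - \frac{871}{25}$)
$14 \left(-9\right) 1 a{\left(-2 \right)} 3 = 14 \left(-9\right) 1 \left(- \frac{871}{25}\right) 3 = - 126 \left(\left(- \frac{871}{25}\right) 3\right) = \left(-126\right) \left(- \frac{2613}{25}\right) = \frac{329238}{25}$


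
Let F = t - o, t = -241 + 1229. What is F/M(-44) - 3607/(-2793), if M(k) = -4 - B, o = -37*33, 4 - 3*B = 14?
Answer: -18501997/5586 ≈ -3312.2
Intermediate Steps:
B = -10/3 (B = 4/3 - ⅓*14 = 4/3 - 14/3 = -10/3 ≈ -3.3333)
o = -1221
M(k) = -⅔ (M(k) = -4 - 1*(-10/3) = -4 + 10/3 = -⅔)
t = 988
F = 2209 (F = 988 - 1*(-1221) = 988 + 1221 = 2209)
F/M(-44) - 3607/(-2793) = 2209/(-⅔) - 3607/(-2793) = 2209*(-3/2) - 3607*(-1/2793) = -6627/2 + 3607/2793 = -18501997/5586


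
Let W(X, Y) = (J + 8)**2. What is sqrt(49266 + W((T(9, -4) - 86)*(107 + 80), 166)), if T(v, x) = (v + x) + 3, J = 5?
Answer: sqrt(49435) ≈ 222.34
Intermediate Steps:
T(v, x) = 3 + v + x
W(X, Y) = 169 (W(X, Y) = (5 + 8)**2 = 13**2 = 169)
sqrt(49266 + W((T(9, -4) - 86)*(107 + 80), 166)) = sqrt(49266 + 169) = sqrt(49435)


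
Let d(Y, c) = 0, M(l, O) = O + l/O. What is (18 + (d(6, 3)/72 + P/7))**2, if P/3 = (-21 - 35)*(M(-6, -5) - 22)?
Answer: 10150596/25 ≈ 4.0602e+5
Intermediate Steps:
P = 21672/5 (P = 3*((-21 - 35)*((-5 - 6/(-5)) - 22)) = 3*(-56*((-5 - 6*(-1/5)) - 22)) = 3*(-56*((-5 + 6/5) - 22)) = 3*(-56*(-19/5 - 22)) = 3*(-56*(-129/5)) = 3*(7224/5) = 21672/5 ≈ 4334.4)
(18 + (d(6, 3)/72 + P/7))**2 = (18 + (0/72 + (21672/5)/7))**2 = (18 + (0*(1/72) + (21672/5)*(1/7)))**2 = (18 + (0 + 3096/5))**2 = (18 + 3096/5)**2 = (3186/5)**2 = 10150596/25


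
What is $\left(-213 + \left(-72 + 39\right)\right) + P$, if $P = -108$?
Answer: $-354$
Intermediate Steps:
$\left(-213 + \left(-72 + 39\right)\right) + P = \left(-213 + \left(-72 + 39\right)\right) - 108 = \left(-213 - 33\right) - 108 = -246 - 108 = -354$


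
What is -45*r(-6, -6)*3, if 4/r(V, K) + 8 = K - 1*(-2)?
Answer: 45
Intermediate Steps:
r(V, K) = 4/(-6 + K) (r(V, K) = 4/(-8 + (K - 1*(-2))) = 4/(-8 + (K + 2)) = 4/(-8 + (2 + K)) = 4/(-6 + K))
-45*r(-6, -6)*3 = -180/(-6 - 6)*3 = -180/(-12)*3 = -180*(-1)/12*3 = -45*(-⅓)*3 = 15*3 = 45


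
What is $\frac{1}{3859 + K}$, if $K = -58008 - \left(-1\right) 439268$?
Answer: $\frac{1}{385119} \approx 2.5966 \cdot 10^{-6}$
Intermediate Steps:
$K = 381260$ ($K = -58008 - -439268 = -58008 + 439268 = 381260$)
$\frac{1}{3859 + K} = \frac{1}{3859 + 381260} = \frac{1}{385119}$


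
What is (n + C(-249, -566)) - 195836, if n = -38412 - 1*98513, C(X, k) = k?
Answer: -333327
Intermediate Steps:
n = -136925 (n = -38412 - 98513 = -136925)
(n + C(-249, -566)) - 195836 = (-136925 - 566) - 195836 = -137491 - 195836 = -333327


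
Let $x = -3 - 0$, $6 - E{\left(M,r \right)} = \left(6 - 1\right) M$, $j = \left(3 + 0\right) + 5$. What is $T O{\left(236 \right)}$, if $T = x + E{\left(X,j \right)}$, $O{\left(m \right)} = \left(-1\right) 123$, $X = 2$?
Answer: $861$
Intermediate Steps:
$j = 8$ ($j = 3 + 5 = 8$)
$E{\left(M,r \right)} = 6 - 5 M$ ($E{\left(M,r \right)} = 6 - \left(6 - 1\right) M = 6 - 5 M$)
$O{\left(m \right)} = -123$
$x = -3$ ($x = -3 + 0 = -3$)
$T = -7$ ($T = -3 + \left(6 - 10\right) = -3 - 4 = -7$)
$T O{\left(236 \right)} = \left(-7\right) \left(-123\right) = 861$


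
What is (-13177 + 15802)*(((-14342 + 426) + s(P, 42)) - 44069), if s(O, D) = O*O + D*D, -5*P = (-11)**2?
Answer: -146042820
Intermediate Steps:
P = -121/5 (P = -1/5*(-11)**2 = -1/5*121 = -121/5 ≈ -24.200)
s(O, D) = D**2 + O**2 (s(O, D) = O**2 + D**2 = D**2 + O**2)
(-13177 + 15802)*(((-14342 + 426) + s(P, 42)) - 44069) = (-13177 + 15802)*(((-14342 + 426) + (42**2 + (-121/5)**2)) - 44069) = 2625*((-13916 + (1764 + 14641/25)) - 44069) = 2625*((-13916 + 58741/25) - 44069) = 2625*(-289159/25 - 44069) = 2625*(-1390884/25) = -146042820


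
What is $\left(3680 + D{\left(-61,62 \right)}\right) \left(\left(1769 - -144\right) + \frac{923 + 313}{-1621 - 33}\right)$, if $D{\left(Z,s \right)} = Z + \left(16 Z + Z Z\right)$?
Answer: $\frac{10064239612}{827} \approx 1.217 \cdot 10^{7}$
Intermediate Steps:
$D{\left(Z,s \right)} = Z^{2} + 17 Z$ ($D{\left(Z,s \right)} = Z + \left(16 Z + Z^{2}\right) = Z + \left(Z^{2} + 16 Z\right) = Z^{2} + 17 Z$)
$\left(3680 + D{\left(-61,62 \right)}\right) \left(\left(1769 - -144\right) + \frac{923 + 313}{-1621 - 33}\right) = \left(3680 - 61 \left(17 - 61\right)\right) \left(\left(1769 - -144\right) + \frac{923 + 313}{-1621 - 33}\right) = \left(3680 - -2684\right) \left(\left(1769 + 144\right) + \frac{1236}{-1654}\right) = \left(3680 + 2684\right) \left(1913 + 1236 \left(- \frac{1}{1654}\right)\right) = 6364 \left(1913 - \frac{618}{827}\right) = 6364 \cdot \frac{1581433}{827} = \frac{10064239612}{827}$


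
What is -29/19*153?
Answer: -4437/19 ≈ -233.53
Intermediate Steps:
-29/19*153 = -4437/19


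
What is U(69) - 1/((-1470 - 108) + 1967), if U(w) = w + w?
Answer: 53681/389 ≈ 138.00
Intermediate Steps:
U(w) = 2*w
U(69) - 1/((-1470 - 108) + 1967) = 2*69 - 1/((-1470 - 108) + 1967) = 138 - 1/(-1578 + 1967) = 138 - 1/389 = 53681/389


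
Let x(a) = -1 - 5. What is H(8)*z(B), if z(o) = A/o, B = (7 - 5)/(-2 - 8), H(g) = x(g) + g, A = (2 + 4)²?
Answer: -360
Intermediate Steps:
x(a) = -6
A = 36 (A = 6² = 36)
H(g) = -6 + g
B = -⅕ (B = 2/(-10) = 2*(-⅒) = -⅕ ≈ -0.20000)
z(o) = 36/o
H(8)*z(B) = (-6 + 8)*(36/(-⅕)) = 2*(36*(-5)) = 2*(-180) = -360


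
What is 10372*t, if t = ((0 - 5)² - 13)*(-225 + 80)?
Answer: -18047280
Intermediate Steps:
t = -1740 (t = ((-5)² - 13)*(-145) = (25 - 13)*(-145) = 12*(-145) = -1740)
10372*t = 10372*(-1740) = -18047280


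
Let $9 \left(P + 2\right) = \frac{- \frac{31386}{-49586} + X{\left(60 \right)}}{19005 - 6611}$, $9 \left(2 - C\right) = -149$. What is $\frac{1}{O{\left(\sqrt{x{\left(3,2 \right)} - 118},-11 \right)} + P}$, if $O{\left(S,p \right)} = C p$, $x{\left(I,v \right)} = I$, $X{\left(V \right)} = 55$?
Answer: $- \frac{460926663}{95001876767} \approx -0.0048518$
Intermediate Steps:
$C = \frac{167}{9}$ ($C = 2 - - \frac{149}{9} = 2 + \frac{149}{9} = \frac{167}{9} \approx 18.556$)
$O{\left(S,p \right)} = \frac{167 p}{9}$
$P = - \frac{2764870324}{1382779989}$ ($P = -2 + \frac{\left(- \frac{31386}{-49586} + 55\right) \frac{1}{19005 - 6611}}{9} = -2 + \frac{\left(\left(-31386\right) \left(- \frac{1}{49586}\right) + 55\right) \frac{1}{12394}}{9} = -2 + \frac{\left(\frac{15693}{24793} + 55\right) \frac{1}{12394}}{9} = -2 + \frac{\frac{1379308}{24793} \cdot \frac{1}{12394}}{9} = -2 + \frac{1}{9} \cdot \frac{689654}{153642221} = -2 + \frac{689654}{1382779989} = - \frac{2764870324}{1382779989} \approx -1.9995$)
$\frac{1}{O{\left(\sqrt{x{\left(3,2 \right)} - 118},-11 \right)} + P} = \frac{1}{\frac{167}{9} \left(-11\right) - \frac{2764870324}{1382779989}} = \frac{1}{- \frac{1837}{9} - \frac{2764870324}{1382779989}} = \frac{1}{- \frac{95001876767}{460926663}} = - \frac{460926663}{95001876767}$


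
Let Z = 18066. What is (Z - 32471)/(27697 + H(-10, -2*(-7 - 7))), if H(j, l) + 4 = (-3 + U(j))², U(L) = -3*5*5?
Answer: -14405/33777 ≈ -0.42647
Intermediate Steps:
U(L) = -75 (U(L) = -15*5 = -75)
H(j, l) = 6080 (H(j, l) = -4 + (-3 - 75)² = -4 + (-78)² = -4 + 6084 = 6080)
(Z - 32471)/(27697 + H(-10, -2*(-7 - 7))) = (18066 - 32471)/(27697 + 6080) = -14405/33777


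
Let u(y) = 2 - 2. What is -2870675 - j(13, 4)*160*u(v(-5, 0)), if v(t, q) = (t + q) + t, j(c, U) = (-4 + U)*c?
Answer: -2870675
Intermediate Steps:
j(c, U) = c*(-4 + U)
v(t, q) = q + 2*t (v(t, q) = (q + t) + t = q + 2*t)
u(y) = 0
-2870675 - j(13, 4)*160*u(v(-5, 0)) = -2870675 - (13*(-4 + 4))*160*0 = -2870675 - (13*0)*160*0 = -2870675 - 0*160*0 = -2870675 - 0*0 = -2870675 - 1*0 = -2870675 + 0 = -2870675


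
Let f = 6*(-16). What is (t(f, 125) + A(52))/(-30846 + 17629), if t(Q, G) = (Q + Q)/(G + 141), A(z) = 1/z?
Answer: 4859/91408772 ≈ 5.3157e-5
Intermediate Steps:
f = -96
t(Q, G) = 2*Q/(141 + G) (t(Q, G) = (2*Q)/(141 + G) = 2*Q/(141 + G))
(t(f, 125) + A(52))/(-30846 + 17629) = (2*(-96)/(141 + 125) + 1/52)/(-30846 + 17629) = (2*(-96)/266 + 1/52)/(-13217) = (2*(-96)*(1/266) + 1/52)*(-1/13217) = (-96/133 + 1/52)*(-1/13217) = -4859/6916*(-1/13217) = 4859/91408772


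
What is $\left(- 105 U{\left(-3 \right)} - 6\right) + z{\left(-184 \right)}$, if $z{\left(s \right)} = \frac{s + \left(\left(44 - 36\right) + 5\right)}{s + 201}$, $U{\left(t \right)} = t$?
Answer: $\frac{5082}{17} \approx 298.94$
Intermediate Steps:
$z{\left(s \right)} = \frac{13 + s}{201 + s}$ ($z{\left(s \right)} = \frac{s + \left(8 + 5\right)}{201 + s} = \frac{s + 13}{201 + s} = \frac{13 + s}{201 + s}$)
$\left(- 105 U{\left(-3 \right)} - 6\right) + z{\left(-184 \right)} = \left(\left(-105\right) \left(-3\right) - 6\right) + \frac{13 - 184}{201 - 184} = \left(315 - 6\right) + \frac{1}{17} \left(-171\right) = 309 + \frac{1}{17} \left(-171\right) = 309 - \frac{171}{17} = \frac{5082}{17}$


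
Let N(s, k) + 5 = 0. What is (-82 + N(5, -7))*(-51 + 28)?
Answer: 2001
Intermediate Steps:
N(s, k) = -5 (N(s, k) = -5 + 0 = -5)
(-82 + N(5, -7))*(-51 + 28) = (-82 - 5)*(-51 + 28) = -87*(-23) = 2001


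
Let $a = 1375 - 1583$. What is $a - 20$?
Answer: $-228$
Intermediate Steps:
$a = -208$ ($a = 1375 - 1583 = -208$)
$a - 20 = -208 - 20 = -228$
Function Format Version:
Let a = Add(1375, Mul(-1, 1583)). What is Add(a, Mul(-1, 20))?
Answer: -228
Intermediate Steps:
a = -208 (a = Add(1375, -1583) = -208)
Add(a, Mul(-1, 20)) = Add(-208, Mul(-1, 20)) = Add(-208, -20) = -228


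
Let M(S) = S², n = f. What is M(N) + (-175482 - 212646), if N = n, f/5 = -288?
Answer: 1685472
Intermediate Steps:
f = -1440 (f = 5*(-288) = -1440)
n = -1440
N = -1440
M(N) + (-175482 - 212646) = (-1440)² + (-175482 - 212646) = 2073600 - 388128 = 1685472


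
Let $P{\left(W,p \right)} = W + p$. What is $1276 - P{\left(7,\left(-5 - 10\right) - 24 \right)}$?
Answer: $1308$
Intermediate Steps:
$1276 - P{\left(7,\left(-5 - 10\right) - 24 \right)} = 1276 - \left(7 - 39\right) = 1276 - -32 = 1276 + 32 = 1308$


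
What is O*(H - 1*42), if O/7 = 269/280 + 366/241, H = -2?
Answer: -1840399/2410 ≈ -763.65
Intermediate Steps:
O = 167309/9640 (O = 7*(269/280 + 366/241) = 7*(167309/67480) = 167309/9640 ≈ 17.356)
O*(H - 1*42) = 167309*(-2 - 1*42)/9640 = 167309*(-2 - 42)/9640 = (167309/9640)*(-44) = -1840399/2410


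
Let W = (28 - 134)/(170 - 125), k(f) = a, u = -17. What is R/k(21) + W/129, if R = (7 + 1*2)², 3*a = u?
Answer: -1412417/98685 ≈ -14.312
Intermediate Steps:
a = -17/3 (a = (⅓)*(-17) = -17/3 ≈ -5.6667)
k(f) = -17/3
R = 81 (R = (7 + 2)² = 9² = 81)
W = -106/45 ≈ -2.3556
R/k(21) + W/129 = 81/(-17/3) - 106/45/129 = 81*(-3/17) - 106/45*1/129 = -243/17 - 106/5805 = -1412417/98685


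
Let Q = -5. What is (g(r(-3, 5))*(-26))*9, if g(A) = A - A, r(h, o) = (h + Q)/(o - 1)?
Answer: 0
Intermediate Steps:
r(h, o) = (-5 + h)/(-1 + o) (r(h, o) = (h - 5)/(o - 1) = (-5 + h)/(-1 + o))
g(A) = 0
(g(r(-3, 5))*(-26))*9 = (0*(-26))*9 = 0*9 = 0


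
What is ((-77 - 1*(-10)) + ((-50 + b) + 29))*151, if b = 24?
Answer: -9664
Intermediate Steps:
((-77 - 1*(-10)) + ((-50 + b) + 29))*151 = ((-77 - 1*(-10)) + ((-50 + 24) + 29))*151 = ((-77 + 10) + (-26 + 29))*151 = (-67 + 3)*151 = -64*151 = -9664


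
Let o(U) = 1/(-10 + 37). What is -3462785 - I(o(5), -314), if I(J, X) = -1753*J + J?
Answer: -31164481/9 ≈ -3.4627e+6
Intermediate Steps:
o(U) = 1/27
I(J, X) = -1752*J
-3462785 - I(o(5), -314) = -3462785 - (-1752)/27 = -3462785 - 1*(-584/9) = -3462785 + 584/9 = -31164481/9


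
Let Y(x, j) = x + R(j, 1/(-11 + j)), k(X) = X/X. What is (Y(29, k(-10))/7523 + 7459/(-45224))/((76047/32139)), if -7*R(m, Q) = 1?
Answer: -4110183336663/60369684431336 ≈ -0.068084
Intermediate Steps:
k(X) = 1
R(m, Q) = -1/7 (R(m, Q) = -1/7*1 = -1/7)
Y(x, j) = -1/7 + x (Y(x, j) = x - 1/7 = -1/7 + x)
(Y(29, k(-10))/7523 + 7459/(-45224))/((76047/32139)) = ((-1/7 + 29)/7523 + 7459/(-45224))/((76047/32139)) = ((202/7)*(1/7523) + 7459*(-1/45224))/((76047*(1/32139))) = (202/52661 - 7459/45224)/(25349/10713) = -383663151/2381541064*10713/25349 = -4110183336663/60369684431336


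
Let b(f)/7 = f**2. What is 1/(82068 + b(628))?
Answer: 1/2842756 ≈ 3.5177e-7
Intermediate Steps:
b(f) = 7*f**2
1/(82068 + b(628)) = 1/(82068 + 7*628**2) = 1/(82068 + 7*394384) = 1/(82068 + 2760688) = 1/2842756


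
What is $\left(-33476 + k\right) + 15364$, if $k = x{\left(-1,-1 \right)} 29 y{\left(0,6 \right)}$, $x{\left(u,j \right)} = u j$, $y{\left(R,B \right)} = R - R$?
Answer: $-18112$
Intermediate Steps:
$y{\left(R,B \right)} = 0$
$x{\left(u,j \right)} = j u$
$k = 0$ ($k = \left(-1\right) \left(-1\right) 29 \cdot 0 = 1 \cdot 29 \cdot 0 = 29 \cdot 0 = 0$)
$\left(-33476 + k\right) + 15364 = \left(-33476 + 0\right) + 15364 = -33476 + 15364 = -18112$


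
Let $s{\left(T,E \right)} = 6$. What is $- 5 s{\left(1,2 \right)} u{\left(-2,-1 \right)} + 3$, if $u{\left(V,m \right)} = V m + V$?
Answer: $3$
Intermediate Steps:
$u{\left(V,m \right)} = V + V m$
$- 5 s{\left(1,2 \right)} u{\left(-2,-1 \right)} + 3 = \left(-5\right) 6 \left(- 2 \left(1 - 1\right)\right) + 3 = - 30 \left(\left(-2\right) 0\right) + 3 = \left(-30\right) 0 + 3 = 0 + 3 = 3$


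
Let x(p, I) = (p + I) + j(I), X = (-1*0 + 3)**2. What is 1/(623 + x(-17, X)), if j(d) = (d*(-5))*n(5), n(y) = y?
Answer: 1/390 ≈ 0.0025641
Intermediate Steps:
X = 9 (X = (0 + 3)**2 = 3**2 = 9)
j(d) = -25*d (j(d) = (d*(-5))*5 = -5*d*5 = -25*d)
x(p, I) = p - 24*I (x(p, I) = (p + I) - 25*I = (I + p) - 25*I = p - 24*I)
1/(623 + x(-17, X)) = 1/(623 + (-17 - 24*9)) = 1/(623 + (-17 - 216)) = 1/(623 - 233) = 1/390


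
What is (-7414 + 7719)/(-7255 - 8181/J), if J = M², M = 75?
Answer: -190625/4535284 ≈ -0.042032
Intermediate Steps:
J = 5625 (J = 75² = 5625)
(-7414 + 7719)/(-7255 - 8181/J) = (-7414 + 7719)/(-7255 - 8181/5625) = 305/(-7255 - 8181*1/5625) = 305/(-7255 - 909/625) = 305/(-4535284/625) = 305*(-625/4535284) = -190625/4535284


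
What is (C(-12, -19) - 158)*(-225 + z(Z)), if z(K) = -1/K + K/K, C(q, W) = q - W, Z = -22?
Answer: 743977/22 ≈ 33817.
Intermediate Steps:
z(K) = 1 - 1/K (z(K) = -1/K + 1 = 1 - 1/K)
(C(-12, -19) - 158)*(-225 + z(Z)) = ((-12 - 1*(-19)) - 158)*(-225 + (-1 - 22)/(-22)) = ((-12 + 19) - 158)*(-225 - 1/22*(-23)) = (7 - 158)*(-225 + 23/22) = -151*(-4927/22) = 743977/22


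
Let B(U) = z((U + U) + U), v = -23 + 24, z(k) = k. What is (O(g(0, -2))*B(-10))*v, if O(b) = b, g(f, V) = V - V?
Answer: 0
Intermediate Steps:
g(f, V) = 0
v = 1
B(U) = 3*U (B(U) = (U + U) + U = 2*U + U = 3*U)
(O(g(0, -2))*B(-10))*v = (0*(3*(-10)))*1 = (0*(-30))*1 = 0*1 = 0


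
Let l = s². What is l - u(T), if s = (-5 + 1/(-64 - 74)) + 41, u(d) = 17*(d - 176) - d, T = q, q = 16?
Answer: 76775473/19044 ≈ 4031.5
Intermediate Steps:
T = 16
u(d) = -2992 + 16*d (u(d) = 17*(-176 + d) - d = (-2992 + 17*d) - d = -2992 + 16*d)
s = 4967/138 (s = (-5 + 1/(-138)) + 41 = (-5 - 1/138) + 41 = -691/138 + 41 = 4967/138 ≈ 35.993)
l = 24671089/19044 (l = (4967/138)² = 24671089/19044 ≈ 1295.5)
l - u(T) = 24671089/19044 - (-2992 + 16*16) = 24671089/19044 - (-2992 + 256) = 24671089/19044 - 1*(-2736) = 24671089/19044 + 2736 = 76775473/19044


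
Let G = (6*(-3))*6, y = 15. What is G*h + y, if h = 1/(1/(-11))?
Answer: 1203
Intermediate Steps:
h = -11 (h = 1/(-1/11) = -11)
G = -108 (G = -18*6 = -108)
G*h + y = -108*(-11) + 15 = 1188 + 15 = 1203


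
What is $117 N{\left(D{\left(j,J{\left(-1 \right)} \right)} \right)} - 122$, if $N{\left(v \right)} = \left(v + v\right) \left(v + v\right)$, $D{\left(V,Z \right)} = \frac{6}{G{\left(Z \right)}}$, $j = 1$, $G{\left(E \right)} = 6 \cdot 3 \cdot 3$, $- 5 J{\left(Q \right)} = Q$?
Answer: $- \frac{1046}{9} \approx -116.22$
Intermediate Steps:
$J{\left(Q \right)} = - \frac{Q}{5}$
$G{\left(E \right)} = 54$ ($G{\left(E \right)} = 18 \cdot 3 = 54$)
$D{\left(V,Z \right)} = \frac{1}{9}$ ($D{\left(V,Z \right)} = \frac{6}{54} = 6 \cdot \frac{1}{54} = \frac{1}{9}$)
$N{\left(v \right)} = 4 v^{2}$ ($N{\left(v \right)} = 2 v 2 v = 4 v^{2}$)
$117 N{\left(D{\left(j,J{\left(-1 \right)} \right)} \right)} - 122 = 117 \cdot \frac{4}{81} - 122 = \frac{52}{9} - 122 = - \frac{1046}{9}$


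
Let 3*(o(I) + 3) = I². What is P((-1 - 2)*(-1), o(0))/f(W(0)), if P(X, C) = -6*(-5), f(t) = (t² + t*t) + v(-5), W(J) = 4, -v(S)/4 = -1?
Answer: ⅚ ≈ 0.83333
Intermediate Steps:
v(S) = 4 (v(S) = -4*(-1) = 4)
o(I) = -3 + I²/3
f(t) = 4 + 2*t² (f(t) = (t² + t*t) + 4 = (t² + t²) + 4 = 2*t² + 4 = 4 + 2*t²)
P(X, C) = 30
P((-1 - 2)*(-1), o(0))/f(W(0)) = 30/(4 + 2*4²) = 30/(4 + 2*16) = 30/(4 + 32) = 30/36 = 30*(1/36) = ⅚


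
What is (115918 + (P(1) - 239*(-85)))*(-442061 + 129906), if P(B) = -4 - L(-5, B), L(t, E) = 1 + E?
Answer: -42523939185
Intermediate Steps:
P(B) = -5 - B (P(B) = -4 - (1 + B) = -4 + (-1 - B) = -5 - B)
(115918 + (P(1) - 239*(-85)))*(-442061 + 129906) = (115918 + ((-5 - 1*1) - 239*(-85)))*(-442061 + 129906) = (115918 + ((-5 - 1) + 20315))*(-312155) = (115918 + (-6 + 20315))*(-312155) = (115918 + 20309)*(-312155) = 136227*(-312155) = -42523939185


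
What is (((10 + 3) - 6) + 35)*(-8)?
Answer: -336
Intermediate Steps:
(((10 + 3) - 6) + 35)*(-8) = ((13 - 6) + 35)*(-8) = (7 + 35)*(-8) = 42*(-8) = -336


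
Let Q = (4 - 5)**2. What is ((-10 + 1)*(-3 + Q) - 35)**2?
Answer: 289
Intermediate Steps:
Q = 1 (Q = (-1)**2 = 1)
((-10 + 1)*(-3 + Q) - 35)**2 = ((-10 + 1)*(-3 + 1) - 35)**2 = (-9*(-2) - 35)**2 = (18 - 35)**2 = (-17)**2 = 289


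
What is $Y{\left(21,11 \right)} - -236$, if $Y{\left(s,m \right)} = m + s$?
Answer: $268$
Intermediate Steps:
$Y{\left(21,11 \right)} - -236 = \left(11 + 21\right) - -236 = 32 + 236 = 268$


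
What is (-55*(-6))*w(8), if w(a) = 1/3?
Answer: 110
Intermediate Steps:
w(a) = ⅓
(-55*(-6))*w(8) = -55*(-6)*(⅓) = 330*(⅓) = 110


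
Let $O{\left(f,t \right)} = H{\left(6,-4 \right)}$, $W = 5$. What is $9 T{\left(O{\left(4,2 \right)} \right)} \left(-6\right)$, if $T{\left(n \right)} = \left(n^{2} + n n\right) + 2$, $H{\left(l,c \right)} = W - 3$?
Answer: $-540$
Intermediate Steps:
$H{\left(l,c \right)} = 2$ ($H{\left(l,c \right)} = 5 - 3 = 2$)
$O{\left(f,t \right)} = 2$
$T{\left(n \right)} = 2 + 2 n^{2}$ ($T{\left(n \right)} = \left(n^{2} + n^{2}\right) + 2 = 2 n^{2} + 2 = 2 + 2 n^{2}$)
$9 T{\left(O{\left(4,2 \right)} \right)} \left(-6\right) = 9 \left(2 + 2 \cdot 2^{2}\right) \left(-6\right) = 9 \left(2 + 2 \cdot 4\right) \left(-6\right) = 9 \left(2 + 8\right) \left(-6\right) = 9 \cdot 10 \left(-6\right) = 90 \left(-6\right) = -540$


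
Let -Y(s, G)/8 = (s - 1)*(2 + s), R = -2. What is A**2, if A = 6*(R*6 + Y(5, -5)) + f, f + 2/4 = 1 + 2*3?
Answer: 7946761/4 ≈ 1.9867e+6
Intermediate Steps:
Y(s, G) = -8*(-1 + s)*(2 + s) (Y(s, G) = -8*(s - 1)*(2 + s) = -8*(-1 + s)*(2 + s))
f = 13/2 (f = -1/2 + (1 + 2*3) = -1/2 + (1 + 6) = -1/2 + 7 = 13/2 ≈ 6.5000)
A = -2819/2 (A = 6*(-2*6 + (16 - 8*5 - 8*5**2)) + 13/2 = 6*(-12 + (16 - 40 - 8*25)) + 13/2 = 6*(-12 + (16 - 40 - 200)) + 13/2 = 6*(-12 - 224) + 13/2 = 6*(-236) + 13/2 = -1416 + 13/2 = -2819/2 ≈ -1409.5)
A**2 = (-2819/2)**2 = 7946761/4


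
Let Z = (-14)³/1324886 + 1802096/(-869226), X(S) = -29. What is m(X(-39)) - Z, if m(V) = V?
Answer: -7751794617911/287906339559 ≈ -26.925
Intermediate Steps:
Z = -597489229300/287906339559 (Z = -2744*1/1324886 + 1802096*(-1/869226) = -1372/662443 - 901048/434613 = -597489229300/287906339559 ≈ -2.0753)
m(X(-39)) - Z = -29 - 1*(-597489229300/287906339559) = -29 + 597489229300/287906339559 = -7751794617911/287906339559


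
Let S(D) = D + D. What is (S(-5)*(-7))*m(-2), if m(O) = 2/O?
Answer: -70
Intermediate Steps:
S(D) = 2*D
(S(-5)*(-7))*m(-2) = ((2*(-5))*(-7))*(2/(-2)) = (-10*(-7))*(2*(-1/2)) = 70*(-1) = -70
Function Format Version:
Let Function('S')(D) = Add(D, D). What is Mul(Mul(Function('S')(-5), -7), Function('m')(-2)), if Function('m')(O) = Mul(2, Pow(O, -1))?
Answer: -70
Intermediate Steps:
Function('S')(D) = Mul(2, D)
Mul(Mul(Function('S')(-5), -7), Function('m')(-2)) = Mul(Mul(Mul(2, -5), -7), Mul(2, Pow(-2, -1))) = Mul(Mul(-10, -7), Mul(2, Rational(-1, 2))) = Mul(70, -1) = -70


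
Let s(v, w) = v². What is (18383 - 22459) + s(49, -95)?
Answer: -1675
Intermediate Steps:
(18383 - 22459) + s(49, -95) = (18383 - 22459) + 49² = -4076 + 2401 = -1675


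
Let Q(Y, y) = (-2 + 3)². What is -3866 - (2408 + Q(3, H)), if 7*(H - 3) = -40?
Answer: -6275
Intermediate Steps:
H = -19/7 (H = 3 + (⅐)*(-40) = 3 - 40/7 = -19/7 ≈ -2.7143)
Q(Y, y) = 1 (Q(Y, y) = 1² = 1)
-3866 - (2408 + Q(3, H)) = -3866 - (2408 + 1) = -3866 - 1*2409 = -3866 - 2409 = -6275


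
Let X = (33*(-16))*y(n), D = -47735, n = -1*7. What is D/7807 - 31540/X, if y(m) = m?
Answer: -105665335/7213668 ≈ -14.648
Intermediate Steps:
n = -7
X = 3696 (X = (33*(-16))*(-7) = -528*(-7) = 3696)
D/7807 - 31540/X = -47735/7807 - 31540/3696 = -47735*1/7807 - 31540*1/3696 = -47735/7807 - 7885/924 = -105665335/7213668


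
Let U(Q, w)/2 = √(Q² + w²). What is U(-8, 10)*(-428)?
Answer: -1712*√41 ≈ -10962.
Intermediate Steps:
U(Q, w) = 2*√(Q² + w²)
U(-8, 10)*(-428) = (2*√((-8)² + 10²))*(-428) = (2*√(64 + 100))*(-428) = (2*√164)*(-428) = (2*(2*√41))*(-428) = (4*√41)*(-428) = -1712*√41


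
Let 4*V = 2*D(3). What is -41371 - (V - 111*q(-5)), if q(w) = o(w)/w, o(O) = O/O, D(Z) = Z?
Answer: -413947/10 ≈ -41395.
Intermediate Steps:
o(O) = 1
q(w) = 1/w
V = 3/2 (V = (2*3)/4 = (¼)*6 = 3/2 ≈ 1.5000)
-41371 - (V - 111*q(-5)) = -41371 - (3/2 - 111/(-5)) = -41371 - (3/2 - 111*(-⅕)) = -41371 - (3/2 + 111/5) = -41371 - 1*237/10 = -41371 - 237/10 = -413947/10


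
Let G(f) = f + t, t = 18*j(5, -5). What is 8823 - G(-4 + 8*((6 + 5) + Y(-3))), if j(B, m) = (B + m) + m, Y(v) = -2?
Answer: 8845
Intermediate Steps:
j(B, m) = B + 2*m
t = -90 (t = 18*(5 + 2*(-5)) = 18*(5 - 10) = 18*(-5) = -90)
G(f) = -90 + f (G(f) = f - 90 = -90 + f)
8823 - G(-4 + 8*((6 + 5) + Y(-3))) = 8823 - (-90 + (-4 + 8*((6 + 5) - 2))) = 8823 - (-90 + (-4 + 8*(11 - 2))) = 8823 - (-90 + (-4 + 8*9)) = 8823 - (-90 + (-4 + 72)) = 8823 - (-90 + 68) = 8823 - 1*(-22) = 8823 + 22 = 8845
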